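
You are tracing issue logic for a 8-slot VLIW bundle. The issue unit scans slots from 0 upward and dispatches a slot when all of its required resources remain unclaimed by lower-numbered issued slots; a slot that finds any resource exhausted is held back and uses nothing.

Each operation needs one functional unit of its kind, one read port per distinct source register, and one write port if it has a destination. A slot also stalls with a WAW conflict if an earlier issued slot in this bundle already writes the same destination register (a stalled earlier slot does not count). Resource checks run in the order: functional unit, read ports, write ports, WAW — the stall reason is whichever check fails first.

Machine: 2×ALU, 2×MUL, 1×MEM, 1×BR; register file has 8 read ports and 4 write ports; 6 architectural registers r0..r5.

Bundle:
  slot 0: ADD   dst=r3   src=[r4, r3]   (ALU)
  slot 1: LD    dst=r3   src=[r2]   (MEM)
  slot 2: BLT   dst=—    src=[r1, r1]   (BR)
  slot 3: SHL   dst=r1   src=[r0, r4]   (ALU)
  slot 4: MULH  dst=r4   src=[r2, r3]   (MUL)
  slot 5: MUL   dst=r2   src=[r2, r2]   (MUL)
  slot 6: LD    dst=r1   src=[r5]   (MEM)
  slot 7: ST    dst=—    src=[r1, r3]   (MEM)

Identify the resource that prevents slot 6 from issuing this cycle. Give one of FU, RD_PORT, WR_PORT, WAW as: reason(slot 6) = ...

reason(slot 6) = RD_PORT

#0 ALU src=r4,r3 dispatched  <A:1 Mu:2 Ld:1 B:1 rd:6 wr:3>
#1 MEM src=r2 held:WAW  <A:1 Mu:2 Ld:1 B:1 rd:6 wr:3>
#2 BR src=r1,r1 dispatched  <A:1 Mu:2 Ld:1 B:0 rd:5 wr:3>
#3 ALU src=r0,r4 dispatched  <A:0 Mu:2 Ld:1 B:0 rd:3 wr:2>
#4 MUL src=r2,r3 dispatched  <A:0 Mu:1 Ld:1 B:0 rd:1 wr:1>
#5 MUL src=r2,r2 dispatched  <A:0 Mu:0 Ld:1 B:0 rd:0 wr:0>
#6 MEM src=r5 held:RD_PORT  <A:0 Mu:0 Ld:1 B:0 rd:0 wr:0>
#7 MEM src=r1,r3 held:RD_PORT  <A:0 Mu:0 Ld:1 B:0 rd:0 wr:0>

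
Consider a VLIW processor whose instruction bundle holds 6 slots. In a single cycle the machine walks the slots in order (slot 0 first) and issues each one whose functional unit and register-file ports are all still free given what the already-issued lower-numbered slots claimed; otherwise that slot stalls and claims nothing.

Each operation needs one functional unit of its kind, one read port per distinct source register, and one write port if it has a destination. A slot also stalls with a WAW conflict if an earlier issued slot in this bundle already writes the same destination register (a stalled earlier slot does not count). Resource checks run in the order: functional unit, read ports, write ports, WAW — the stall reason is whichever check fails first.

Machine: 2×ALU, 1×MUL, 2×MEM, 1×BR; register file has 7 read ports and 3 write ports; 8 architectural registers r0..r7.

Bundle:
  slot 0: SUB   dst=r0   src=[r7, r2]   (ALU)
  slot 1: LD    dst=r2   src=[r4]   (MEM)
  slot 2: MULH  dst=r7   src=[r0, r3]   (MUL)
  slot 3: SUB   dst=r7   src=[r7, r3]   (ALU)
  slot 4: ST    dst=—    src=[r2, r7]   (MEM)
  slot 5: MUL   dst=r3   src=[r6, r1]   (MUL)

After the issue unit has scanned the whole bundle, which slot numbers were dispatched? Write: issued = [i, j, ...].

slot 0 (ALU): ISSUE — free A1,Mu1,Ld2,B1 rp5 wp2
slot 1 (MEM): ISSUE — free A1,Mu1,Ld1,B1 rp4 wp1
slot 2 (MUL): ISSUE — free A1,Mu0,Ld1,B1 rp2 wp0
slot 3 (ALU): stall WR_PORT — free A1,Mu0,Ld1,B1 rp2 wp0
slot 4 (MEM): ISSUE — free A1,Mu0,Ld0,B1 rp0 wp0
slot 5 (MUL): stall FU — free A1,Mu0,Ld0,B1 rp0 wp0

issued = [0, 1, 2, 4]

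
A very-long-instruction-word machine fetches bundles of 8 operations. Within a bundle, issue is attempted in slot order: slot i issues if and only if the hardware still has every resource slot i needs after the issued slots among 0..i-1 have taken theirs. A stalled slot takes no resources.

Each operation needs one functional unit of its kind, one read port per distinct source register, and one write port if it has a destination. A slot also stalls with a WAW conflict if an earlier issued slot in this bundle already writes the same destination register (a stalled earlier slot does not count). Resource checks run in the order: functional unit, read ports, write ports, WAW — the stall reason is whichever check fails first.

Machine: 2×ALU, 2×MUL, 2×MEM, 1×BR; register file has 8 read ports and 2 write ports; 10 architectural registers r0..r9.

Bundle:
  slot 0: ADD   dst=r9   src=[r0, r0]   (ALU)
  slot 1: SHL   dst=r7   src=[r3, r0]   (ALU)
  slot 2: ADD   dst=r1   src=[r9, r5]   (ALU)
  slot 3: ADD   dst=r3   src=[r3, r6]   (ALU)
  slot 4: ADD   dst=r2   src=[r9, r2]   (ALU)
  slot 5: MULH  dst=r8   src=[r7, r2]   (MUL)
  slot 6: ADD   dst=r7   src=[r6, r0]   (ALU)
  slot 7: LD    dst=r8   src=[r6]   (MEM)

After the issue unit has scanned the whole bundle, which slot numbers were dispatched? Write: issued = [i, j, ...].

issued = [0, 1]

(0) want 1×ALU +1rd +1wr — yes → AL1|MU2|ME2|BR1|rd7|wr1
(1) want 1×ALU +2rd +1wr — yes → AL0|MU2|ME2|BR1|rd5|wr0
(2) want 1×ALU +2rd +1wr — FU → AL0|MU2|ME2|BR1|rd5|wr0
(3) want 1×ALU +2rd +1wr — FU → AL0|MU2|ME2|BR1|rd5|wr0
(4) want 1×ALU +2rd +1wr — FU → AL0|MU2|ME2|BR1|rd5|wr0
(5) want 1×MUL +2rd +1wr — WR_PORT → AL0|MU2|ME2|BR1|rd5|wr0
(6) want 1×ALU +2rd +1wr — FU → AL0|MU2|ME2|BR1|rd5|wr0
(7) want 1×MEM +1rd +1wr — WR_PORT → AL0|MU2|ME2|BR1|rd5|wr0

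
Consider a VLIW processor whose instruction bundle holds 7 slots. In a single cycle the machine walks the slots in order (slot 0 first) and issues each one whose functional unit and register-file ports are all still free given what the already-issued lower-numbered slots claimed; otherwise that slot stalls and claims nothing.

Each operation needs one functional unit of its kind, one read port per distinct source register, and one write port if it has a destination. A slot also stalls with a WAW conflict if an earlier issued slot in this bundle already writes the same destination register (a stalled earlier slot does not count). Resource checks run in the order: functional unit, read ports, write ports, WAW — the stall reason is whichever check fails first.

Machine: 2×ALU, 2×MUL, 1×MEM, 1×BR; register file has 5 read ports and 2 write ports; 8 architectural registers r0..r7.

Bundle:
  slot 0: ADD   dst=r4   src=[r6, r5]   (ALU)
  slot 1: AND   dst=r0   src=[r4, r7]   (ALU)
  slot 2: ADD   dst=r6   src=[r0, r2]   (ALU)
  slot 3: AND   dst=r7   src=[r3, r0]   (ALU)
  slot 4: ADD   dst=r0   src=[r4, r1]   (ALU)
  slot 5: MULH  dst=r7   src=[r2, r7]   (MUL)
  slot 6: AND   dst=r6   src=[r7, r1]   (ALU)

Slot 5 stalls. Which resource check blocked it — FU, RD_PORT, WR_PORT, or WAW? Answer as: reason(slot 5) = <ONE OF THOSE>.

[0] ALU needs rd=2 wr=1: ok; after: ALU=1 MUL=2 MEM=1 BR=1, R=3, W=1
[1] ALU needs rd=2 wr=1: ok; after: ALU=0 MUL=2 MEM=1 BR=1, R=1, W=0
[2] ALU needs rd=2 wr=1: FU; after: ALU=0 MUL=2 MEM=1 BR=1, R=1, W=0
[3] ALU needs rd=2 wr=1: FU; after: ALU=0 MUL=2 MEM=1 BR=1, R=1, W=0
[4] ALU needs rd=2 wr=1: FU; after: ALU=0 MUL=2 MEM=1 BR=1, R=1, W=0
[5] MUL needs rd=2 wr=1: RD_PORT; after: ALU=0 MUL=2 MEM=1 BR=1, R=1, W=0
[6] ALU needs rd=2 wr=1: FU; after: ALU=0 MUL=2 MEM=1 BR=1, R=1, W=0

reason(slot 5) = RD_PORT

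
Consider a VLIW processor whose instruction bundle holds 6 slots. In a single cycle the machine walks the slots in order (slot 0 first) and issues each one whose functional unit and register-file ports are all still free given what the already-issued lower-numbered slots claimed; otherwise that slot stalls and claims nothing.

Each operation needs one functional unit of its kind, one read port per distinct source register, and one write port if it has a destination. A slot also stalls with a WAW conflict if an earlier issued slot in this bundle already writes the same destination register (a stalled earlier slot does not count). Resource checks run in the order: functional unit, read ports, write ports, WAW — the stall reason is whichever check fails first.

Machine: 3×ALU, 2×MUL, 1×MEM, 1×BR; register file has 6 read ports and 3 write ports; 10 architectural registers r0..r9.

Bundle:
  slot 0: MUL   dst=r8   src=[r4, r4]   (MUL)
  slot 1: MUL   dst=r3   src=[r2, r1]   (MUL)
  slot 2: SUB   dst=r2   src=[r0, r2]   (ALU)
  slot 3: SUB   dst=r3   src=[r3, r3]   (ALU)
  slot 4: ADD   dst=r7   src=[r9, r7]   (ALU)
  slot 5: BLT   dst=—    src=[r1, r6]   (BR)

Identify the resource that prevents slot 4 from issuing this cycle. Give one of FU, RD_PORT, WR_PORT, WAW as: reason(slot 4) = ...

slot 0 (MUL): ISSUE — free A3,Mu1,Ld1,B1 rp5 wp2
slot 1 (MUL): ISSUE — free A3,Mu0,Ld1,B1 rp3 wp1
slot 2 (ALU): ISSUE — free A2,Mu0,Ld1,B1 rp1 wp0
slot 3 (ALU): stall WR_PORT — free A2,Mu0,Ld1,B1 rp1 wp0
slot 4 (ALU): stall RD_PORT — free A2,Mu0,Ld1,B1 rp1 wp0
slot 5 (BR): stall RD_PORT — free A2,Mu0,Ld1,B1 rp1 wp0

reason(slot 4) = RD_PORT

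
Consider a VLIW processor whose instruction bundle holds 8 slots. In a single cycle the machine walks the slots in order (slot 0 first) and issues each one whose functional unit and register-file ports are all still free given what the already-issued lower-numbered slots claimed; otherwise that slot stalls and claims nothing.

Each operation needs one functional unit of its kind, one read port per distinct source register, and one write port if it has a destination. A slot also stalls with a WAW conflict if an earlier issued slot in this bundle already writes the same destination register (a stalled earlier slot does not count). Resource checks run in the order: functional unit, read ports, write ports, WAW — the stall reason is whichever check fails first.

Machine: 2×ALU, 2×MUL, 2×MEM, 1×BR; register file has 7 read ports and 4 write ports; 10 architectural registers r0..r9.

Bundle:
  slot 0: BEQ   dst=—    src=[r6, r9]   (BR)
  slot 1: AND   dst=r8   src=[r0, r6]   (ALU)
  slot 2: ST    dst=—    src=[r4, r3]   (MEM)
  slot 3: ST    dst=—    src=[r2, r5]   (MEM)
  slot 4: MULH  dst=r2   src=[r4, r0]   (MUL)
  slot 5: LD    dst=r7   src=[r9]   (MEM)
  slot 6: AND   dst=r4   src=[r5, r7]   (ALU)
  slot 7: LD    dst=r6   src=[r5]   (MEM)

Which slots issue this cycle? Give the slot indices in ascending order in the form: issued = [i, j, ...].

[0] BR needs rd=2 wr=0: ok; after: ALU=2 MUL=2 MEM=2 BR=0, R=5, W=4
[1] ALU needs rd=2 wr=1: ok; after: ALU=1 MUL=2 MEM=2 BR=0, R=3, W=3
[2] MEM needs rd=2 wr=0: ok; after: ALU=1 MUL=2 MEM=1 BR=0, R=1, W=3
[3] MEM needs rd=2 wr=0: RD_PORT; after: ALU=1 MUL=2 MEM=1 BR=0, R=1, W=3
[4] MUL needs rd=2 wr=1: RD_PORT; after: ALU=1 MUL=2 MEM=1 BR=0, R=1, W=3
[5] MEM needs rd=1 wr=1: ok; after: ALU=1 MUL=2 MEM=0 BR=0, R=0, W=2
[6] ALU needs rd=2 wr=1: RD_PORT; after: ALU=1 MUL=2 MEM=0 BR=0, R=0, W=2
[7] MEM needs rd=1 wr=1: FU; after: ALU=1 MUL=2 MEM=0 BR=0, R=0, W=2

issued = [0, 1, 2, 5]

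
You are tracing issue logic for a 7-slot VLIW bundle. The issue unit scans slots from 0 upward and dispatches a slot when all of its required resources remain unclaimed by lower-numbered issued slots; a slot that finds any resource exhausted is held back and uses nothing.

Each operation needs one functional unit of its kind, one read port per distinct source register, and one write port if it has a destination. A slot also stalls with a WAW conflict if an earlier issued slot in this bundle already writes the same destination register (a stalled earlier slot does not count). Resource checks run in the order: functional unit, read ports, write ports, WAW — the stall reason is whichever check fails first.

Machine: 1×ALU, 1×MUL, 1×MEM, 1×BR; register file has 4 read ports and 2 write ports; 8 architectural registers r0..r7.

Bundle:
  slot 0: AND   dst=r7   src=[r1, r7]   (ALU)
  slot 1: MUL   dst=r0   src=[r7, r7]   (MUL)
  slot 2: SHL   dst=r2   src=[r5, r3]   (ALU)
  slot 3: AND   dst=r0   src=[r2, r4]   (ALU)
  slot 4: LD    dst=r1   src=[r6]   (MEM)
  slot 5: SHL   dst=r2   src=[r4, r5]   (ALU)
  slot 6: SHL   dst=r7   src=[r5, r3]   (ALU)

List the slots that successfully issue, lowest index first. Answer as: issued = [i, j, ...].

issued = [0, 1]

  0. ALU→r7 ⇒ go  {0A/1Mu/1Ld/1B | 2r 1w}
  1. MUL→r0 ⇒ go  {0A/0Mu/1Ld/1B | 1r 0w}
  2. ALU→r2 ⇒ no(FU)  {0A/0Mu/1Ld/1B | 1r 0w}
  3. ALU→r0 ⇒ no(FU)  {0A/0Mu/1Ld/1B | 1r 0w}
  4. MEM→r1 ⇒ no(WR_PORT)  {0A/0Mu/1Ld/1B | 1r 0w}
  5. ALU→r2 ⇒ no(FU)  {0A/0Mu/1Ld/1B | 1r 0w}
  6. ALU→r7 ⇒ no(FU)  {0A/0Mu/1Ld/1B | 1r 0w}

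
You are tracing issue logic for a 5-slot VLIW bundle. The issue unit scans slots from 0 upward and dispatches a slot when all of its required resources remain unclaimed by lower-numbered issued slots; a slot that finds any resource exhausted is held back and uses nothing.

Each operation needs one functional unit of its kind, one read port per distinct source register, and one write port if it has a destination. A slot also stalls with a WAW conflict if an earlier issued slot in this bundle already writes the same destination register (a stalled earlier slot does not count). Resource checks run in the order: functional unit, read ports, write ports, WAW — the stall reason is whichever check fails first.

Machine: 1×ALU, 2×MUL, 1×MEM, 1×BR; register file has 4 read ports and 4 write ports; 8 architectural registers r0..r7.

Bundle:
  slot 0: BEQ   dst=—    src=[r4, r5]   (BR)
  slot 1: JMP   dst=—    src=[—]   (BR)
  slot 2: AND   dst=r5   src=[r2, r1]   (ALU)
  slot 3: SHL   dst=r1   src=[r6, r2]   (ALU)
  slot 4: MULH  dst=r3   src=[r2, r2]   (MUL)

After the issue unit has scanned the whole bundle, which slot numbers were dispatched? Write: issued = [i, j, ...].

slot 0 (BR): ISSUE — free A1,Mu2,Ld1,B0 rp2 wp4
slot 1 (BR): stall FU — free A1,Mu2,Ld1,B0 rp2 wp4
slot 2 (ALU): ISSUE — free A0,Mu2,Ld1,B0 rp0 wp3
slot 3 (ALU): stall FU — free A0,Mu2,Ld1,B0 rp0 wp3
slot 4 (MUL): stall RD_PORT — free A0,Mu2,Ld1,B0 rp0 wp3

issued = [0, 2]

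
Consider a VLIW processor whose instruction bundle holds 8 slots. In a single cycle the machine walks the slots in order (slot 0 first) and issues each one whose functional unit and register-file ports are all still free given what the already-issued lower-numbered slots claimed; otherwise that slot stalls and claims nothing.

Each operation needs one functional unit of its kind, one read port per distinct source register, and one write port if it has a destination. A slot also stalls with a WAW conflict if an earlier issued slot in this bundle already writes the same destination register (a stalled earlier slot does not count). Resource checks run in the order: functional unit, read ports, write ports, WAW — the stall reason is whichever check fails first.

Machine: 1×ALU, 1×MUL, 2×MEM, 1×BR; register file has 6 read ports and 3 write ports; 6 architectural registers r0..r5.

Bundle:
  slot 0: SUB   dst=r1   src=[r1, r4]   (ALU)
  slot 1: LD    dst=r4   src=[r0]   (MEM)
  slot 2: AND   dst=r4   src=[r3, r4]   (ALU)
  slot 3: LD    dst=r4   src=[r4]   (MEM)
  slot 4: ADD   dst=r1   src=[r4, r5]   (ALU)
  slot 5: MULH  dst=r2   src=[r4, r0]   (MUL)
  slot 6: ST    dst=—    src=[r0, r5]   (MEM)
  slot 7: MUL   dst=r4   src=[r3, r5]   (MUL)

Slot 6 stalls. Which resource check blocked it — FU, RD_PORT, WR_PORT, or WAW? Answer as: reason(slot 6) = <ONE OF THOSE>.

reason(slot 6) = RD_PORT

  0. ALU→r1 ⇒ go  {0A/1Mu/2Ld/1B | 4r 2w}
  1. MEM→r4 ⇒ go  {0A/1Mu/1Ld/1B | 3r 1w}
  2. ALU→r4 ⇒ no(FU)  {0A/1Mu/1Ld/1B | 3r 1w}
  3. MEM→r4 ⇒ no(WAW)  {0A/1Mu/1Ld/1B | 3r 1w}
  4. ALU→r1 ⇒ no(FU)  {0A/1Mu/1Ld/1B | 3r 1w}
  5. MUL→r2 ⇒ go  {0A/0Mu/1Ld/1B | 1r 0w}
  6. MEM ⇒ no(RD_PORT)  {0A/0Mu/1Ld/1B | 1r 0w}
  7. MUL→r4 ⇒ no(FU)  {0A/0Mu/1Ld/1B | 1r 0w}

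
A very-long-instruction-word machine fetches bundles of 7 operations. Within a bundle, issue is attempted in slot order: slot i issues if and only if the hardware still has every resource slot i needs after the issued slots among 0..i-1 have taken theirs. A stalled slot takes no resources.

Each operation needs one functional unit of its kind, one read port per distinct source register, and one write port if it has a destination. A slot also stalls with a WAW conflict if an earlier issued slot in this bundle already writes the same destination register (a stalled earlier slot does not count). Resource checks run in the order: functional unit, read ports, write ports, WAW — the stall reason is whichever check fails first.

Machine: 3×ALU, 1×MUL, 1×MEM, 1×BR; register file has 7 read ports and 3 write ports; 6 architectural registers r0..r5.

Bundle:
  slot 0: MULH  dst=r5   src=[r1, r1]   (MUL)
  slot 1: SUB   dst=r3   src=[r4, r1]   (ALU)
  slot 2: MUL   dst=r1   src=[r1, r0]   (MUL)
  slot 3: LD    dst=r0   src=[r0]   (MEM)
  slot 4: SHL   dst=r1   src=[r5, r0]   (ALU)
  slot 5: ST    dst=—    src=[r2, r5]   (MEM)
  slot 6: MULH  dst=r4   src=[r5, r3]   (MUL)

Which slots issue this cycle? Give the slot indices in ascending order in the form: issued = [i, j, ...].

[0] MUL needs rd=1 wr=1: ok; after: ALU=3 MUL=0 MEM=1 BR=1, R=6, W=2
[1] ALU needs rd=2 wr=1: ok; after: ALU=2 MUL=0 MEM=1 BR=1, R=4, W=1
[2] MUL needs rd=2 wr=1: FU; after: ALU=2 MUL=0 MEM=1 BR=1, R=4, W=1
[3] MEM needs rd=1 wr=1: ok; after: ALU=2 MUL=0 MEM=0 BR=1, R=3, W=0
[4] ALU needs rd=2 wr=1: WR_PORT; after: ALU=2 MUL=0 MEM=0 BR=1, R=3, W=0
[5] MEM needs rd=2 wr=0: FU; after: ALU=2 MUL=0 MEM=0 BR=1, R=3, W=0
[6] MUL needs rd=2 wr=1: FU; after: ALU=2 MUL=0 MEM=0 BR=1, R=3, W=0

issued = [0, 1, 3]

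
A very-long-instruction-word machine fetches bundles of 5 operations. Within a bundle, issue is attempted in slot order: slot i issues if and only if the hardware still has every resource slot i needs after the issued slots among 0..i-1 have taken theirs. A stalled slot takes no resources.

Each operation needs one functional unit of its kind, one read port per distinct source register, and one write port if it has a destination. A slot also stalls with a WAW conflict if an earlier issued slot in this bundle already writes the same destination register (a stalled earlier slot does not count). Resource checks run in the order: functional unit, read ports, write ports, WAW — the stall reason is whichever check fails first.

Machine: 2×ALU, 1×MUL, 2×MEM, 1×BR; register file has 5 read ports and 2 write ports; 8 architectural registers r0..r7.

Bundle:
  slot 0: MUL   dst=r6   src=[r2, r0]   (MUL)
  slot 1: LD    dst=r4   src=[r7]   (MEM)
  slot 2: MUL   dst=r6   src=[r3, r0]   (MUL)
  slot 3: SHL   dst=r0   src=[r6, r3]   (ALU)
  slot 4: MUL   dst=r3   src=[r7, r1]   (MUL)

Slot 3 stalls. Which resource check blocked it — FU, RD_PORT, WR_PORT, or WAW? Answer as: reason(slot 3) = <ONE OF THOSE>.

reason(slot 3) = WR_PORT

[0] MUL needs rd=2 wr=1: ok; after: ALU=2 MUL=0 MEM=2 BR=1, R=3, W=1
[1] MEM needs rd=1 wr=1: ok; after: ALU=2 MUL=0 MEM=1 BR=1, R=2, W=0
[2] MUL needs rd=2 wr=1: FU; after: ALU=2 MUL=0 MEM=1 BR=1, R=2, W=0
[3] ALU needs rd=2 wr=1: WR_PORT; after: ALU=2 MUL=0 MEM=1 BR=1, R=2, W=0
[4] MUL needs rd=2 wr=1: FU; after: ALU=2 MUL=0 MEM=1 BR=1, R=2, W=0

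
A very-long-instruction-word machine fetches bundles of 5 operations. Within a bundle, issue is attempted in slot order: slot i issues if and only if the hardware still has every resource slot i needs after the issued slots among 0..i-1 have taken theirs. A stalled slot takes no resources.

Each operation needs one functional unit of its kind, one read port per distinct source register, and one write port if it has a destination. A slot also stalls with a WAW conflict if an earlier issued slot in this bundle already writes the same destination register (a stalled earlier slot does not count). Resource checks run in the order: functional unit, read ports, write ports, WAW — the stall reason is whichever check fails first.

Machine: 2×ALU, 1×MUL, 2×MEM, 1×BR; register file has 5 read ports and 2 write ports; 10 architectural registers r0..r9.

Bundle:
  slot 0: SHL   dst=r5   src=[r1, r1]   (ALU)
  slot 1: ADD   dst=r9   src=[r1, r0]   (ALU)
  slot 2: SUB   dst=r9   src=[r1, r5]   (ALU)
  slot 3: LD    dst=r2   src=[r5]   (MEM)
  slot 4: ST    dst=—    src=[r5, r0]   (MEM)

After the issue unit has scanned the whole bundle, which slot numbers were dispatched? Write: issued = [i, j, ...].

issued = [0, 1, 4]

(0) want 1×ALU +1rd +1wr — yes → AL1|MU1|ME2|BR1|rd4|wr1
(1) want 1×ALU +2rd +1wr — yes → AL0|MU1|ME2|BR1|rd2|wr0
(2) want 1×ALU +2rd +1wr — FU → AL0|MU1|ME2|BR1|rd2|wr0
(3) want 1×MEM +1rd +1wr — WR_PORT → AL0|MU1|ME2|BR1|rd2|wr0
(4) want 1×MEM +2rd +0wr — yes → AL0|MU1|ME1|BR1|rd0|wr0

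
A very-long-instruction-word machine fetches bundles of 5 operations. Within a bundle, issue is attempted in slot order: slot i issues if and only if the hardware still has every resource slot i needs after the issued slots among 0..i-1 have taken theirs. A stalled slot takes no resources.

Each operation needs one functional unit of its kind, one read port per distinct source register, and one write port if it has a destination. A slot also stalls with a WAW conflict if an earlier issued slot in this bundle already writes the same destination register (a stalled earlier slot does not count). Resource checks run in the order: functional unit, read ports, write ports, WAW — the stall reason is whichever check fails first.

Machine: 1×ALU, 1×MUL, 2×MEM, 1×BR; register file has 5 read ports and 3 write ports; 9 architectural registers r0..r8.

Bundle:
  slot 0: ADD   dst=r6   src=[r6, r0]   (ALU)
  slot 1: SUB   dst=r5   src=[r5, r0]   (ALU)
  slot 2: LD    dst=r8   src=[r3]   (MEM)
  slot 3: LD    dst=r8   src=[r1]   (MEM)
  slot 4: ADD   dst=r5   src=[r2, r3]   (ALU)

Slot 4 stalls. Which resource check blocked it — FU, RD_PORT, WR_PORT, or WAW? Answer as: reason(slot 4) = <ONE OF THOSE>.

[0] ALU needs rd=2 wr=1: ok; after: ALU=0 MUL=1 MEM=2 BR=1, R=3, W=2
[1] ALU needs rd=2 wr=1: FU; after: ALU=0 MUL=1 MEM=2 BR=1, R=3, W=2
[2] MEM needs rd=1 wr=1: ok; after: ALU=0 MUL=1 MEM=1 BR=1, R=2, W=1
[3] MEM needs rd=1 wr=1: WAW; after: ALU=0 MUL=1 MEM=1 BR=1, R=2, W=1
[4] ALU needs rd=2 wr=1: FU; after: ALU=0 MUL=1 MEM=1 BR=1, R=2, W=1

reason(slot 4) = FU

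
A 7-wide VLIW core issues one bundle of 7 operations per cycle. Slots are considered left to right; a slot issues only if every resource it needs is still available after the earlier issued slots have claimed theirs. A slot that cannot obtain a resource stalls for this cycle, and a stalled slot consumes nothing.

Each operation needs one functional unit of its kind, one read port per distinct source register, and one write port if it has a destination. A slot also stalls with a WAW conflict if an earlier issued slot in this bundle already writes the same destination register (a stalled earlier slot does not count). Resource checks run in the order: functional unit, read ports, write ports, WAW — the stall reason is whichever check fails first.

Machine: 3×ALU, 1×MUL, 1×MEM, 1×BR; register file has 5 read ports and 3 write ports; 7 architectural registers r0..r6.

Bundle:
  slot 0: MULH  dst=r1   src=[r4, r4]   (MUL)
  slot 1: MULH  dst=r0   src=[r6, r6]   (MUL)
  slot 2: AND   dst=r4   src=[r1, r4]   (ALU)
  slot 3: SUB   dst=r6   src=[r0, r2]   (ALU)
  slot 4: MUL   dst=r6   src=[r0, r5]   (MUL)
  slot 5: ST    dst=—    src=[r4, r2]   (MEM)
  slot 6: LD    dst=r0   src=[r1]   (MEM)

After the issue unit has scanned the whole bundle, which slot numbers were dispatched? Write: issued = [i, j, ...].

issued = [0, 2, 3]

  0. MUL→r1 ⇒ go  {3A/0Mu/1Ld/1B | 4r 2w}
  1. MUL→r0 ⇒ no(FU)  {3A/0Mu/1Ld/1B | 4r 2w}
  2. ALU→r4 ⇒ go  {2A/0Mu/1Ld/1B | 2r 1w}
  3. ALU→r6 ⇒ go  {1A/0Mu/1Ld/1B | 0r 0w}
  4. MUL→r6 ⇒ no(FU)  {1A/0Mu/1Ld/1B | 0r 0w}
  5. MEM ⇒ no(RD_PORT)  {1A/0Mu/1Ld/1B | 0r 0w}
  6. MEM→r0 ⇒ no(RD_PORT)  {1A/0Mu/1Ld/1B | 0r 0w}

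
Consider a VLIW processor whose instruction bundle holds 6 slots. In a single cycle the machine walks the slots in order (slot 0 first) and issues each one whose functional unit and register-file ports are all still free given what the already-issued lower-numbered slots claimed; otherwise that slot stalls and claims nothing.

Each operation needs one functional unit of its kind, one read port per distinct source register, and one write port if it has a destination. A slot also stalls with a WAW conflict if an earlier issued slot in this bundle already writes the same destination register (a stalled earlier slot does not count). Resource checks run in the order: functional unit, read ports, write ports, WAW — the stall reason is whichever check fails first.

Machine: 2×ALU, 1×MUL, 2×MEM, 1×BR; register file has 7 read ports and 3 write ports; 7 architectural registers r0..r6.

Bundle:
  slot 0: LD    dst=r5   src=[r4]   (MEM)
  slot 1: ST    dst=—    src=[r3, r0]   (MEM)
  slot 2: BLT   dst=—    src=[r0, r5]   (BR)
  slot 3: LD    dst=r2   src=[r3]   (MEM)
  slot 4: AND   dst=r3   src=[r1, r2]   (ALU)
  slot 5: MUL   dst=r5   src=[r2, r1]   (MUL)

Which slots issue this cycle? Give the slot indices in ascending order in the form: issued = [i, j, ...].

#0 MEM src=r4 dispatched  <A:2 Mu:1 Ld:1 B:1 rd:6 wr:2>
#1 MEM src=r3,r0 dispatched  <A:2 Mu:1 Ld:0 B:1 rd:4 wr:2>
#2 BR src=r0,r5 dispatched  <A:2 Mu:1 Ld:0 B:0 rd:2 wr:2>
#3 MEM src=r3 held:FU  <A:2 Mu:1 Ld:0 B:0 rd:2 wr:2>
#4 ALU src=r1,r2 dispatched  <A:1 Mu:1 Ld:0 B:0 rd:0 wr:1>
#5 MUL src=r2,r1 held:RD_PORT  <A:1 Mu:1 Ld:0 B:0 rd:0 wr:1>

issued = [0, 1, 2, 4]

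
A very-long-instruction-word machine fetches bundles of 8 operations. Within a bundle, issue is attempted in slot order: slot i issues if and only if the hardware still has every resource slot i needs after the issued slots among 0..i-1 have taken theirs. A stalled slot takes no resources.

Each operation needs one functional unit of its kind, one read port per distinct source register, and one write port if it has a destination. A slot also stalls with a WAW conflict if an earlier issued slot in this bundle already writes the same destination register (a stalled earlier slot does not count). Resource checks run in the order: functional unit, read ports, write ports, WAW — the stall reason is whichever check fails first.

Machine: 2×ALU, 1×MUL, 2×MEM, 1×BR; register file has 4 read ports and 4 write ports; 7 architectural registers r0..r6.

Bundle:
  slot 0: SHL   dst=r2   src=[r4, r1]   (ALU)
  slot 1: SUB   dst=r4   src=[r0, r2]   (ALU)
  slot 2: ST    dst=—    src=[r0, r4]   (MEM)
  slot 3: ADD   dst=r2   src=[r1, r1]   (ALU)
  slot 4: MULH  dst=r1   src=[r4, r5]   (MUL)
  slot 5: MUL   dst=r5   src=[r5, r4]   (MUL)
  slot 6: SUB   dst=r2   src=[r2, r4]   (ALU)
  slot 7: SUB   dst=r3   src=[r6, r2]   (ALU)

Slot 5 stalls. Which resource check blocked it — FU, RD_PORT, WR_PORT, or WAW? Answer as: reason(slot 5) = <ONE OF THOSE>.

reason(slot 5) = RD_PORT

(0) want 1×ALU +2rd +1wr — yes → AL1|MU1|ME2|BR1|rd2|wr3
(1) want 1×ALU +2rd +1wr — yes → AL0|MU1|ME2|BR1|rd0|wr2
(2) want 1×MEM +2rd +0wr — RD_PORT → AL0|MU1|ME2|BR1|rd0|wr2
(3) want 1×ALU +1rd +1wr — FU → AL0|MU1|ME2|BR1|rd0|wr2
(4) want 1×MUL +2rd +1wr — RD_PORT → AL0|MU1|ME2|BR1|rd0|wr2
(5) want 1×MUL +2rd +1wr — RD_PORT → AL0|MU1|ME2|BR1|rd0|wr2
(6) want 1×ALU +2rd +1wr — FU → AL0|MU1|ME2|BR1|rd0|wr2
(7) want 1×ALU +2rd +1wr — FU → AL0|MU1|ME2|BR1|rd0|wr2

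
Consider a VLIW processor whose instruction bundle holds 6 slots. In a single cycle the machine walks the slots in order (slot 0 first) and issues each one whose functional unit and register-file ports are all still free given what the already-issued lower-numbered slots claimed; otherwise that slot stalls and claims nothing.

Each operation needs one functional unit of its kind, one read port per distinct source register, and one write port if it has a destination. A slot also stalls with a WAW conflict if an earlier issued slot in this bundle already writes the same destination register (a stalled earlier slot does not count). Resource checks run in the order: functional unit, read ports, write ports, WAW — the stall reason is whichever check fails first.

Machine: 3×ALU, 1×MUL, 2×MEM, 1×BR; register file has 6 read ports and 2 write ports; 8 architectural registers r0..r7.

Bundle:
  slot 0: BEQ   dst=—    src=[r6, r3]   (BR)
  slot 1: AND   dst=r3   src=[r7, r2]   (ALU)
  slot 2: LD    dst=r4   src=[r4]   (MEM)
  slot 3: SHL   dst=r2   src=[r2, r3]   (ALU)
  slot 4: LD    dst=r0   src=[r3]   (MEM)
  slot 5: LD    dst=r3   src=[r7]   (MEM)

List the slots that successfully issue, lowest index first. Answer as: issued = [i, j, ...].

(0) want 1×BR +2rd +0wr — yes → AL3|MU1|ME2|BR0|rd4|wr2
(1) want 1×ALU +2rd +1wr — yes → AL2|MU1|ME2|BR0|rd2|wr1
(2) want 1×MEM +1rd +1wr — yes → AL2|MU1|ME1|BR0|rd1|wr0
(3) want 1×ALU +2rd +1wr — RD_PORT → AL2|MU1|ME1|BR0|rd1|wr0
(4) want 1×MEM +1rd +1wr — WR_PORT → AL2|MU1|ME1|BR0|rd1|wr0
(5) want 1×MEM +1rd +1wr — WR_PORT → AL2|MU1|ME1|BR0|rd1|wr0

issued = [0, 1, 2]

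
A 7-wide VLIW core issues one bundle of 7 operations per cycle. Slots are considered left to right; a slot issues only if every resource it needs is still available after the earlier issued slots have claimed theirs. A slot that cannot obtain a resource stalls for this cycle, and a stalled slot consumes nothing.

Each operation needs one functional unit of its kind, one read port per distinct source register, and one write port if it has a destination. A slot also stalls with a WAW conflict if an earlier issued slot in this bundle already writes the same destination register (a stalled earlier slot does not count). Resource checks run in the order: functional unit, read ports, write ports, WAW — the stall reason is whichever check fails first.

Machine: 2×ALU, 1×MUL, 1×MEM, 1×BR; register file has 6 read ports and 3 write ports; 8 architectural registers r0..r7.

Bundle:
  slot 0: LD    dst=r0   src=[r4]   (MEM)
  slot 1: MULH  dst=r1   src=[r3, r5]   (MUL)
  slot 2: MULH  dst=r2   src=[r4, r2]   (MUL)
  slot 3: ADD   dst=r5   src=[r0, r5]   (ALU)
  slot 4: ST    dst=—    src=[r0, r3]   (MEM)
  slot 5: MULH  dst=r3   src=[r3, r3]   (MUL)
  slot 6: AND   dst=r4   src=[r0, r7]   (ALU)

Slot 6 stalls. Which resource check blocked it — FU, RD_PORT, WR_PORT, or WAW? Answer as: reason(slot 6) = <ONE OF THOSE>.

reason(slot 6) = RD_PORT

  0. MEM→r0 ⇒ go  {2A/1Mu/0Ld/1B | 5r 2w}
  1. MUL→r1 ⇒ go  {2A/0Mu/0Ld/1B | 3r 1w}
  2. MUL→r2 ⇒ no(FU)  {2A/0Mu/0Ld/1B | 3r 1w}
  3. ALU→r5 ⇒ go  {1A/0Mu/0Ld/1B | 1r 0w}
  4. MEM ⇒ no(FU)  {1A/0Mu/0Ld/1B | 1r 0w}
  5. MUL→r3 ⇒ no(FU)  {1A/0Mu/0Ld/1B | 1r 0w}
  6. ALU→r4 ⇒ no(RD_PORT)  {1A/0Mu/0Ld/1B | 1r 0w}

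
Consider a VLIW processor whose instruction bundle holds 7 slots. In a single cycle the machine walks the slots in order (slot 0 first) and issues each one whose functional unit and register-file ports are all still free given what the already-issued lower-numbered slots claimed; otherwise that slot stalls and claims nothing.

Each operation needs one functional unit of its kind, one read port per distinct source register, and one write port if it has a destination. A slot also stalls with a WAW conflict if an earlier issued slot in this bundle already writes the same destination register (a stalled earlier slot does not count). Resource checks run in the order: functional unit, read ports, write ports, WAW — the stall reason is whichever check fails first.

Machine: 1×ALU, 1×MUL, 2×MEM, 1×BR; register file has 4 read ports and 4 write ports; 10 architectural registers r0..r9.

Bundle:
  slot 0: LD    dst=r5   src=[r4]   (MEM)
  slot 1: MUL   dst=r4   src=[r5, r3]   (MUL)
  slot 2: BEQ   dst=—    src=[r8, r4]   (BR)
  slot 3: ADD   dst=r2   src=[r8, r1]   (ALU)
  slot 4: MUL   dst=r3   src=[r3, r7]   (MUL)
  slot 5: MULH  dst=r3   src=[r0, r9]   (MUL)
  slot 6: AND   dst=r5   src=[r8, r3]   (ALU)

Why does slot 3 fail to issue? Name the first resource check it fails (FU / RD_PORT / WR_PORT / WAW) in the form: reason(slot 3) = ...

[0] MEM needs rd=1 wr=1: ok; after: ALU=1 MUL=1 MEM=1 BR=1, R=3, W=3
[1] MUL needs rd=2 wr=1: ok; after: ALU=1 MUL=0 MEM=1 BR=1, R=1, W=2
[2] BR needs rd=2 wr=0: RD_PORT; after: ALU=1 MUL=0 MEM=1 BR=1, R=1, W=2
[3] ALU needs rd=2 wr=1: RD_PORT; after: ALU=1 MUL=0 MEM=1 BR=1, R=1, W=2
[4] MUL needs rd=2 wr=1: FU; after: ALU=1 MUL=0 MEM=1 BR=1, R=1, W=2
[5] MUL needs rd=2 wr=1: FU; after: ALU=1 MUL=0 MEM=1 BR=1, R=1, W=2
[6] ALU needs rd=2 wr=1: RD_PORT; after: ALU=1 MUL=0 MEM=1 BR=1, R=1, W=2

reason(slot 3) = RD_PORT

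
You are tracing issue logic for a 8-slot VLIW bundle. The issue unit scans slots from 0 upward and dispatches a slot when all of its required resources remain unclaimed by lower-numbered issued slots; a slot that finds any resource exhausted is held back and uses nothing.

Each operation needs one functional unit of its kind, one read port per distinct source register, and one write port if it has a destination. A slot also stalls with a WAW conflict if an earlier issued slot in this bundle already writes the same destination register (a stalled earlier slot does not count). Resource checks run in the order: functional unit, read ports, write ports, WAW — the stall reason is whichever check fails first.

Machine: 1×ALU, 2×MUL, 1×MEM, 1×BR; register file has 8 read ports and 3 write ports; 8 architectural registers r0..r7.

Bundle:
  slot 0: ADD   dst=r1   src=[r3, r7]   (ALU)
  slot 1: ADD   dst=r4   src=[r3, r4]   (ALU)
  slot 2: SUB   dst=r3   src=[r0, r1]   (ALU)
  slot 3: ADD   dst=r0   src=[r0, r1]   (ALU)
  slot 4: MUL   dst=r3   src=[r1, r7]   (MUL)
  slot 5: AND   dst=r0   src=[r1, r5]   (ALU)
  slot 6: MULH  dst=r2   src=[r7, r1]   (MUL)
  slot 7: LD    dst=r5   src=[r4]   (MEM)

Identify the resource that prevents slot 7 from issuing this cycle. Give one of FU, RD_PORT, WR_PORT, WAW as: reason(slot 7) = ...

reason(slot 7) = WR_PORT

[0] ALU needs rd=2 wr=1: ok; after: ALU=0 MUL=2 MEM=1 BR=1, R=6, W=2
[1] ALU needs rd=2 wr=1: FU; after: ALU=0 MUL=2 MEM=1 BR=1, R=6, W=2
[2] ALU needs rd=2 wr=1: FU; after: ALU=0 MUL=2 MEM=1 BR=1, R=6, W=2
[3] ALU needs rd=2 wr=1: FU; after: ALU=0 MUL=2 MEM=1 BR=1, R=6, W=2
[4] MUL needs rd=2 wr=1: ok; after: ALU=0 MUL=1 MEM=1 BR=1, R=4, W=1
[5] ALU needs rd=2 wr=1: FU; after: ALU=0 MUL=1 MEM=1 BR=1, R=4, W=1
[6] MUL needs rd=2 wr=1: ok; after: ALU=0 MUL=0 MEM=1 BR=1, R=2, W=0
[7] MEM needs rd=1 wr=1: WR_PORT; after: ALU=0 MUL=0 MEM=1 BR=1, R=2, W=0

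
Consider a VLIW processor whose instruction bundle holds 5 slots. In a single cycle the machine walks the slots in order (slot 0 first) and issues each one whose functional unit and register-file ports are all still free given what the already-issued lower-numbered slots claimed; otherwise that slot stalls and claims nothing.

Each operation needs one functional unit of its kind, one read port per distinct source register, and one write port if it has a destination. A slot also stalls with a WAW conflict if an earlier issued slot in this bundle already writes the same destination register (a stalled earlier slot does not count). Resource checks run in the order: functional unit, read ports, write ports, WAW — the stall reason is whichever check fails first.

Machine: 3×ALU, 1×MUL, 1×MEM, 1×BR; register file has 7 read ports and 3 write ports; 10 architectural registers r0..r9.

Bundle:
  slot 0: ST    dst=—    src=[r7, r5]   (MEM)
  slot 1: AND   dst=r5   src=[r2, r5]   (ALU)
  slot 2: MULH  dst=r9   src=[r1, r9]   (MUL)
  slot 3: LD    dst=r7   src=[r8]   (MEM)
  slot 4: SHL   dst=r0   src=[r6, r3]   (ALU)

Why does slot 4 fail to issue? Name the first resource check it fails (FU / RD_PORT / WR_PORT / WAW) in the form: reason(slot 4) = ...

reason(slot 4) = RD_PORT

[0] MEM needs rd=2 wr=0: ok; after: ALU=3 MUL=1 MEM=0 BR=1, R=5, W=3
[1] ALU needs rd=2 wr=1: ok; after: ALU=2 MUL=1 MEM=0 BR=1, R=3, W=2
[2] MUL needs rd=2 wr=1: ok; after: ALU=2 MUL=0 MEM=0 BR=1, R=1, W=1
[3] MEM needs rd=1 wr=1: FU; after: ALU=2 MUL=0 MEM=0 BR=1, R=1, W=1
[4] ALU needs rd=2 wr=1: RD_PORT; after: ALU=2 MUL=0 MEM=0 BR=1, R=1, W=1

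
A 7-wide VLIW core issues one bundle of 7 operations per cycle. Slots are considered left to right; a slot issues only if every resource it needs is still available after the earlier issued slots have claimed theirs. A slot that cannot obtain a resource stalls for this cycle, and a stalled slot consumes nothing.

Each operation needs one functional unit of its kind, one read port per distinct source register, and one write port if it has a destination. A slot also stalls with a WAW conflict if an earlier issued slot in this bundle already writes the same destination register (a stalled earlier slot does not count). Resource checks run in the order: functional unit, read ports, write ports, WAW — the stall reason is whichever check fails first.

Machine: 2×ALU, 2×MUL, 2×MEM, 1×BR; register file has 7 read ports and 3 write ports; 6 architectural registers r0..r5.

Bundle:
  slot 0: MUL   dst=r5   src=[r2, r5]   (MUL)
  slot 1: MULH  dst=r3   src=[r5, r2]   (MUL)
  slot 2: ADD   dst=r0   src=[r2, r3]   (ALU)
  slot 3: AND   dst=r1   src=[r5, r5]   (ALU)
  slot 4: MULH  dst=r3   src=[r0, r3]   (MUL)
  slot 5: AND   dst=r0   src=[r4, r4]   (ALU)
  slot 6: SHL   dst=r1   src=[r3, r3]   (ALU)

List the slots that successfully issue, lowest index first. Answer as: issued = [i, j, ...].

issued = [0, 1, 2]

#0 MUL src=r2,r5 dispatched  <A:2 Mu:1 Ld:2 B:1 rd:5 wr:2>
#1 MUL src=r5,r2 dispatched  <A:2 Mu:0 Ld:2 B:1 rd:3 wr:1>
#2 ALU src=r2,r3 dispatched  <A:1 Mu:0 Ld:2 B:1 rd:1 wr:0>
#3 ALU src=r5,r5 held:WR_PORT  <A:1 Mu:0 Ld:2 B:1 rd:1 wr:0>
#4 MUL src=r0,r3 held:FU  <A:1 Mu:0 Ld:2 B:1 rd:1 wr:0>
#5 ALU src=r4,r4 held:WR_PORT  <A:1 Mu:0 Ld:2 B:1 rd:1 wr:0>
#6 ALU src=r3,r3 held:WR_PORT  <A:1 Mu:0 Ld:2 B:1 rd:1 wr:0>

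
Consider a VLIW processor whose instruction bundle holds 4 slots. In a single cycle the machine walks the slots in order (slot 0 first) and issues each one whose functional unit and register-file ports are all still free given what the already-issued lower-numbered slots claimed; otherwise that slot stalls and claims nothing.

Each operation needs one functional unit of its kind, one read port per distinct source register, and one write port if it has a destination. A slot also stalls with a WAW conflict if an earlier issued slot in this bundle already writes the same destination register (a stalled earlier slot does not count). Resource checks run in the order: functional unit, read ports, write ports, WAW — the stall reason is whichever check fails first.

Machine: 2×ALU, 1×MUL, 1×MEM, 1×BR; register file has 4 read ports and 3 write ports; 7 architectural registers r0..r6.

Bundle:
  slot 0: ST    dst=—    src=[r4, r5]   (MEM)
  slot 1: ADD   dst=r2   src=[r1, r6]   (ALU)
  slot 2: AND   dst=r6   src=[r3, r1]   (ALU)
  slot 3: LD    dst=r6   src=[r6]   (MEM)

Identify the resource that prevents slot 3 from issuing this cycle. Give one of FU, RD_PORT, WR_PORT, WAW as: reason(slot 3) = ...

reason(slot 3) = FU

  0. MEM ⇒ go  {2A/1Mu/0Ld/1B | 2r 3w}
  1. ALU→r2 ⇒ go  {1A/1Mu/0Ld/1B | 0r 2w}
  2. ALU→r6 ⇒ no(RD_PORT)  {1A/1Mu/0Ld/1B | 0r 2w}
  3. MEM→r6 ⇒ no(FU)  {1A/1Mu/0Ld/1B | 0r 2w}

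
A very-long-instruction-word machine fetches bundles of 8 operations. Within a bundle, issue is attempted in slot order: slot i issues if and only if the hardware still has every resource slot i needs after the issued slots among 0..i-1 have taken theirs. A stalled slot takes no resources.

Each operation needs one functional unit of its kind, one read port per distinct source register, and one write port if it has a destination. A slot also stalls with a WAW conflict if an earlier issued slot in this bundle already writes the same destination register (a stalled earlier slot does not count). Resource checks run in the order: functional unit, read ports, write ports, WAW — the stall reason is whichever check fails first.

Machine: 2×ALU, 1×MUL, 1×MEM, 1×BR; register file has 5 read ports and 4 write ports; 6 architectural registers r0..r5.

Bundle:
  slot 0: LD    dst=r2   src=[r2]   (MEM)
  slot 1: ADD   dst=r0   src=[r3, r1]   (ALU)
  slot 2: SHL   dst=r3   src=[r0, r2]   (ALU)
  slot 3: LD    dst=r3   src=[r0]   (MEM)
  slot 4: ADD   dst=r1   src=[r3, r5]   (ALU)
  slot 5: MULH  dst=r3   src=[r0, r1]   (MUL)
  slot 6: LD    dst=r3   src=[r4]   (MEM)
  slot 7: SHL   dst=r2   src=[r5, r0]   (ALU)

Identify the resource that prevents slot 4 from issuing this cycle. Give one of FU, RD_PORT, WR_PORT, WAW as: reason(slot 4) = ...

  0. MEM→r2 ⇒ go  {2A/1Mu/0Ld/1B | 4r 3w}
  1. ALU→r0 ⇒ go  {1A/1Mu/0Ld/1B | 2r 2w}
  2. ALU→r3 ⇒ go  {0A/1Mu/0Ld/1B | 0r 1w}
  3. MEM→r3 ⇒ no(FU)  {0A/1Mu/0Ld/1B | 0r 1w}
  4. ALU→r1 ⇒ no(FU)  {0A/1Mu/0Ld/1B | 0r 1w}
  5. MUL→r3 ⇒ no(RD_PORT)  {0A/1Mu/0Ld/1B | 0r 1w}
  6. MEM→r3 ⇒ no(FU)  {0A/1Mu/0Ld/1B | 0r 1w}
  7. ALU→r2 ⇒ no(FU)  {0A/1Mu/0Ld/1B | 0r 1w}

reason(slot 4) = FU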